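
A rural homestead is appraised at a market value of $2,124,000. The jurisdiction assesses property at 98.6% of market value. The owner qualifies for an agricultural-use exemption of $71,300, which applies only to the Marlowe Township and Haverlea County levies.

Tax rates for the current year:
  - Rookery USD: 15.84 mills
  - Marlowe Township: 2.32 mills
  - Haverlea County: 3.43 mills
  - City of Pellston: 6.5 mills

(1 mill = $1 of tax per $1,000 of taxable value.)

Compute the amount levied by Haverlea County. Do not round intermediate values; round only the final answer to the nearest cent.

$6,938.77

Assessed value = $2,124,000 × 0.986 = $2,094,264
Haverlea County taxable value = $2,094,264 − $71,300 = $2,022,964
Haverlea County levy = $2,022,964 × 0.00343 = $6,938.76652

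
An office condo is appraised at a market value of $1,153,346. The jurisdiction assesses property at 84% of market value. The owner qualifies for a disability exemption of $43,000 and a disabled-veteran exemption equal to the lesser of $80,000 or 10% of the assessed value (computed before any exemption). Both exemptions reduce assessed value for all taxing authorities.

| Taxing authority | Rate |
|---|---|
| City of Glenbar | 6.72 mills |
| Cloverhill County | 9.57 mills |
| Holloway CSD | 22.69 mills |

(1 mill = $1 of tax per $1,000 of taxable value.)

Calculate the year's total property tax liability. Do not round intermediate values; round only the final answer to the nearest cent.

Assessed value = $1,153,346 × 0.84 = $968,810.64
Disabled-veteran exemption = min($80,000, 10% × $968,810.64) = min($80,000, $96,881.064) = $80,000 (dollar cap binds)
Taxable value = $968,810.64 − $43,000 − $80,000 = $845,810.64
City of Glenbar: $845,810.64 × 0.00672 = $5,683.8475008
Cloverhill County: $845,810.64 × 0.00957 = $8,094.4078248
Holloway CSD: $845,810.64 × 0.02269 = $19,191.4434216
Total = $32,969.6987472

$32,969.70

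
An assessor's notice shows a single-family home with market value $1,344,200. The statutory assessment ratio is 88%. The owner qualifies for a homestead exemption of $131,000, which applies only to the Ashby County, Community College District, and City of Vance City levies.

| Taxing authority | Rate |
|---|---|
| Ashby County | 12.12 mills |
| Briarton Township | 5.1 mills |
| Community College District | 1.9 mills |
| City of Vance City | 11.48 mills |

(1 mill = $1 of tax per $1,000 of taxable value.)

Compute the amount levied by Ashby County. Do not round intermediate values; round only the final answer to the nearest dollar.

Assessed value = $1,344,200 × 0.88 = $1,182,896
Ashby County taxable value = $1,182,896 − $131,000 = $1,051,896
Ashby County levy = $1,051,896 × 0.01212 = $12,748.97952

$12,749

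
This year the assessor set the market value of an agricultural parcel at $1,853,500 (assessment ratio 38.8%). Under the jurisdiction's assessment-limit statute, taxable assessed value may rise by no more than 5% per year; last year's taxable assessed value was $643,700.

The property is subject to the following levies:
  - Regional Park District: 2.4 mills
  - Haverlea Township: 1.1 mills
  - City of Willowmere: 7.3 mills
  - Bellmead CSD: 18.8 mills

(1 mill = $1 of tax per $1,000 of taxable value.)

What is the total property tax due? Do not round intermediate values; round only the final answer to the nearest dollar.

Uncapped assessed value = $1,853,500 × 0.388 = $719,158
Cap limit = $643,700 × 1.05 = $675,885
Taxable assessed value = min($719,158, $675,885) = $675,885 (cap binds)
Regional Park District: $675,885 × 0.0024 = $1,622.124
Haverlea Township: $675,885 × 0.0011 = $743.4735
City of Willowmere: $675,885 × 0.0073 = $4,933.9605
Bellmead CSD: $675,885 × 0.0188 = $12,706.638
Total = $20,006.196

$20,006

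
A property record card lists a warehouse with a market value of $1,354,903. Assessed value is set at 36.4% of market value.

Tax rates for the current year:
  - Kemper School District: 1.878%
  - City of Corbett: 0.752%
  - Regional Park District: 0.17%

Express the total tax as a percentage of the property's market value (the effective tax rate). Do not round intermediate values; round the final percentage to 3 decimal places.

Assessed value = $1,354,903 × 0.364 = $493,184.692
Kemper School District: $493,184.692 × 0.01878 = $9,262.00851576
City of Corbett: $493,184.692 × 0.00752 = $3,708.74888384
Regional Park District: $493,184.692 × 0.0017 = $838.4139764
Total tax = $13,809.171376
Effective rate = $13,809.171376 ÷ $1,354,903 = 1.019% of market value

1.019%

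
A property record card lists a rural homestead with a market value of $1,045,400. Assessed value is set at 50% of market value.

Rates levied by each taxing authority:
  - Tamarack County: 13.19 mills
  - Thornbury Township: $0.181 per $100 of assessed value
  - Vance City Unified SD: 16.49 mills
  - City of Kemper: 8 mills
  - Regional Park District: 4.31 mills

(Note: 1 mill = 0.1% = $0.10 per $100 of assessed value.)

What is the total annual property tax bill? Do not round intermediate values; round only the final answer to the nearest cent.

Assessed value = $1,045,400 × 0.5 = $522,700
Tamarack County: $522,700 × 0.01319 = $6,894.413
Thornbury Township: $522,700 × 0.00181 = $946.087
Vance City Unified SD: $522,700 × 0.01649 = $8,619.323
City of Kemper: $522,700 × 0.008 = $4,181.6
Regional Park District: $522,700 × 0.00431 = $2,252.837
Total = $22,894.26

$22,894.26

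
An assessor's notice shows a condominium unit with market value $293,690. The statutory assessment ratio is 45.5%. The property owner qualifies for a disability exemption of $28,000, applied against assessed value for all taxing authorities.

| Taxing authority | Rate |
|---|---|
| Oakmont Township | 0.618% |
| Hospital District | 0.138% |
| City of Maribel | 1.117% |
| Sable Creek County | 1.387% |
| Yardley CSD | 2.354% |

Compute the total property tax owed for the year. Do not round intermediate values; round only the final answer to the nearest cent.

$5,930.01

Assessed value = $293,690 × 0.455 = $133,628.95
Taxable value = $133,628.95 − $28,000 = $105,628.95
Oakmont Township: $105,628.95 × 0.00618 = $652.786911
Hospital District: $105,628.95 × 0.00138 = $145.767951
City of Maribel: $105,628.95 × 0.01117 = $1,179.8753715
Sable Creek County: $105,628.95 × 0.01387 = $1,465.0735365
Yardley CSD: $105,628.95 × 0.02354 = $2,486.505483
Total = $652.786911 + $145.767951 + $1,179.8753715 + $1,465.0735365 + $2,486.505483 = $5,930.009253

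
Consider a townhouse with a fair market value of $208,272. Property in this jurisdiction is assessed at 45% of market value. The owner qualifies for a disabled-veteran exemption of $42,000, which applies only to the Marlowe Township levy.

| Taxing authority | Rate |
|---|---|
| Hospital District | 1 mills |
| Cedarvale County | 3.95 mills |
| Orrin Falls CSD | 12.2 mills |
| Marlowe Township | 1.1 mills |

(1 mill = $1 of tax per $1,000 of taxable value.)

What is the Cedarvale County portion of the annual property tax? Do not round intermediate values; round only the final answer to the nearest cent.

Assessed value = $208,272 × 0.45 = $93,722.4
Cedarvale County taxable value = $93,722.4 (exemption does not apply)
Cedarvale County levy = $93,722.4 × 0.00395 = $370.20348

$370.20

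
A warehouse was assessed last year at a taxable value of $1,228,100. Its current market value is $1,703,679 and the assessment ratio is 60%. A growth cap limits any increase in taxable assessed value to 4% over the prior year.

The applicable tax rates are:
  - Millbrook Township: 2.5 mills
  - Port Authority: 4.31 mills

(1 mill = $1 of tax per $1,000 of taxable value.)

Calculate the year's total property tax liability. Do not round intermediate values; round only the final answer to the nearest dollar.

$6,961

Uncapped assessed value = $1,703,679 × 0.6 = $1,022,207.4
Cap limit = $1,228,100 × 1.04 = $1,277,224
Taxable assessed value = min($1,022,207.4, $1,277,224) = $1,022,207.4 (cap does not bind)
Millbrook Township: $1,022,207.4 × 0.0025 = $2,555.5185
Port Authority: $1,022,207.4 × 0.00431 = $4,405.713894
Total = $6,961.232394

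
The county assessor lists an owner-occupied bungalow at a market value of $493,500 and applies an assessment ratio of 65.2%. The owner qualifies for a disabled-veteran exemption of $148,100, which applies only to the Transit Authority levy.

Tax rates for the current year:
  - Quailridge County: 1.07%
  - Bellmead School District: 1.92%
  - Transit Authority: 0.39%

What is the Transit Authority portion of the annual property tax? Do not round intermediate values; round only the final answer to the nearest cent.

$677.28

Assessed value = $493,500 × 0.652 = $321,762
Transit Authority taxable value = $321,762 − $148,100 = $173,662
Transit Authority levy = $173,662 × 0.0039 = $677.2818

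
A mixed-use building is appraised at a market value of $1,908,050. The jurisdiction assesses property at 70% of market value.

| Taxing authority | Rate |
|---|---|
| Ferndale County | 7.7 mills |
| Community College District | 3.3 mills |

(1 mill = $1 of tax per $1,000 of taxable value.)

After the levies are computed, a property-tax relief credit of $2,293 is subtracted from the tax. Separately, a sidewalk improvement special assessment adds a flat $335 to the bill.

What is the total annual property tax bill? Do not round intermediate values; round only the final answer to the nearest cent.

Assessed value = $1,908,050 × 0.7 = $1,335,635
Ferndale County: $1,335,635 × 0.0077 = $10,284.3895
Community College District: $1,335,635 × 0.0033 = $4,407.5955
Levies subtotal = $14,691.985
After credit = $14,691.985 − $2,293 = $12,398.985
Total = $12,398.985 + $335 = $12,733.985

$12,733.99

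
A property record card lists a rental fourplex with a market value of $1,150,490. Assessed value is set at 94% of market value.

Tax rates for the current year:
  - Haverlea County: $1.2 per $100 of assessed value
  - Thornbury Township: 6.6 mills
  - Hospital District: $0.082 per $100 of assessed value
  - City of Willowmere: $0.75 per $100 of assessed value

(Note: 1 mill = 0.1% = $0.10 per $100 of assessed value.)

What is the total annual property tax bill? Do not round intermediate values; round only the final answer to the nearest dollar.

Assessed value = $1,150,490 × 0.94 = $1,081,460.6
Haverlea County: $1,081,460.6 × 0.012 = $12,977.5272
Thornbury Township: $1,081,460.6 × 0.0066 = $7,137.63996
Hospital District: $1,081,460.6 × 0.00082 = $886.797692
City of Willowmere: $1,081,460.6 × 0.0075 = $8,110.9545
Total = $29,112.919352

$29,113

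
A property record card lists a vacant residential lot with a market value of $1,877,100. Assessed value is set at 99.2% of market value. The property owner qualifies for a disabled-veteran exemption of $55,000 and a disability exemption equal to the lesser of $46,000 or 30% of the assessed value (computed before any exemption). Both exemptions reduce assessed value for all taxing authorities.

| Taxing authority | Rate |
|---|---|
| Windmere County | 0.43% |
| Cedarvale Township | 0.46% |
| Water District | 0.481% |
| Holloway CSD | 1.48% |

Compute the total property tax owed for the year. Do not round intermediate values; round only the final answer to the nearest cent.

$50,208.48

Assessed value = $1,877,100 × 0.992 = $1,862,083.2
Disability exemption = min($46,000, 30% × $1,862,083.2) = min($46,000, $558,624.96) = $46,000 (dollar cap binds)
Taxable value = $1,862,083.2 − $55,000 − $46,000 = $1,761,083.2
Windmere County: $1,761,083.2 × 0.0043 = $7,572.65776
Cedarvale Township: $1,761,083.2 × 0.0046 = $8,100.98272
Water District: $1,761,083.2 × 0.00481 = $8,470.810192
Holloway CSD: $1,761,083.2 × 0.0148 = $26,064.03136
Total = $50,208.482032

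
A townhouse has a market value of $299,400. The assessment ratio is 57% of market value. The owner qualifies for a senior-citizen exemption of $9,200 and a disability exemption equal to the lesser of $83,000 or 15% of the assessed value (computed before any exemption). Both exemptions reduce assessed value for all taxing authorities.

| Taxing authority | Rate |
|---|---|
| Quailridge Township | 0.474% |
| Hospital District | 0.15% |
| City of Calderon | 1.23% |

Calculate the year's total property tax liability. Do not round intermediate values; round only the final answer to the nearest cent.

Assessed value = $299,400 × 0.57 = $170,658
Disability exemption = min($83,000, 15% × $170,658) = min($83,000, $25,598.7) = $25,598.7 (percentage binds)
Taxable value = $170,658 − $9,200 − $25,598.7 = $135,859.3
Quailridge Township: $135,859.3 × 0.00474 = $643.973082
Hospital District: $135,859.3 × 0.0015 = $203.78895
City of Calderon: $135,859.3 × 0.0123 = $1,671.06939
Total = $2,518.831422

$2,518.83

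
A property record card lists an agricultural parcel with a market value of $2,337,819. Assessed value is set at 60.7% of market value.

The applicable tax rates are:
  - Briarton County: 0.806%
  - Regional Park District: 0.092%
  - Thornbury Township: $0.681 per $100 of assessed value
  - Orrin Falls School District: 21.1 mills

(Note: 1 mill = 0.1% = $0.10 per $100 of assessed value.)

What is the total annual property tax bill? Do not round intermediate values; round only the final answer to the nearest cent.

Assessed value = $2,337,819 × 0.607 = $1,419,056.133
Briarton County: $1,419,056.133 × 0.00806 = $11,437.59243198
Regional Park District: $1,419,056.133 × 0.00092 = $1,305.53164236
Thornbury Township: $1,419,056.133 × 0.00681 = $9,663.77226573
Orrin Falls School District: $1,419,056.133 × 0.0211 = $29,942.0844063
Total = $52,348.98074637

$52,348.98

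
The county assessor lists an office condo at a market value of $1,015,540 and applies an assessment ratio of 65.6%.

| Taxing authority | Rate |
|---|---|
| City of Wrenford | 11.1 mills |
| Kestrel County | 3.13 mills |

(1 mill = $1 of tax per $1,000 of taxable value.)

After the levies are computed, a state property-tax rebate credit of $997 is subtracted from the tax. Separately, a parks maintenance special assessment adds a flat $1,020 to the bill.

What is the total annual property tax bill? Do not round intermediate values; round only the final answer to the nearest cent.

$9,502.94

Assessed value = $1,015,540 × 0.656 = $666,194.24
City of Wrenford: $666,194.24 × 0.0111 = $7,394.756064
Kestrel County: $666,194.24 × 0.00313 = $2,085.1879712
Levies subtotal = $9,479.9440352
After credit = $9,479.9440352 − $997 = $8,482.9440352
Total = $8,482.9440352 + $1,020 = $9,502.9440352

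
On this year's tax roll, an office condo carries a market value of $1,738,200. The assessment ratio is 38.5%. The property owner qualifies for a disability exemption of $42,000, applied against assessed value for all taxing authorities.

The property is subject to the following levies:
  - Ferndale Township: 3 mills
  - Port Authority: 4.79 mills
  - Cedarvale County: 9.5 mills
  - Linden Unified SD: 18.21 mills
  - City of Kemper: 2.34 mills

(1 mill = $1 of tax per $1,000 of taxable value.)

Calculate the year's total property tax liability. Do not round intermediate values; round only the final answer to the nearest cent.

Assessed value = $1,738,200 × 0.385 = $669,207
Taxable value = $669,207 − $42,000 = $627,207
Ferndale Township: $627,207 × 0.003 = $1,881.621
Port Authority: $627,207 × 0.00479 = $3,004.32153
Cedarvale County: $627,207 × 0.0095 = $5,958.4665
Linden Unified SD: $627,207 × 0.01821 = $11,421.43947
City of Kemper: $627,207 × 0.00234 = $1,467.66438
Total = $1,881.621 + $3,004.32153 + $5,958.4665 + $11,421.43947 + $1,467.66438 = $23,733.51288

$23,733.51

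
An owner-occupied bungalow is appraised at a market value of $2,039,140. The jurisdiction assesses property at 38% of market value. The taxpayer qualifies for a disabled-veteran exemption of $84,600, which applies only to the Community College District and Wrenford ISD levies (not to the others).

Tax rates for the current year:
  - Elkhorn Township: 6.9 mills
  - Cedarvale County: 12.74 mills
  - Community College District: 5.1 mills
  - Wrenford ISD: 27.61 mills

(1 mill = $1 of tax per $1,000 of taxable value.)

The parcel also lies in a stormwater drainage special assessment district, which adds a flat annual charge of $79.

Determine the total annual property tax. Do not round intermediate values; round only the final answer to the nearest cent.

$37,876.35

Assessed value = $2,039,140 × 0.38 = $774,873.2
Elkhorn Township: $774,873.2 × 0.0069 = $5,346.62508
Cedarvale County: $774,873.2 × 0.01274 = $9,871.884568
Community College District: ($774,873.2 − $84,600) × 0.0051 = $690,273.2 × 0.0051 = $3,520.39332
Wrenford ISD: ($774,873.2 − $84,600) × 0.02761 = $690,273.2 × 0.02761 = $19,058.443052
Levies subtotal = $37,797.34602
Total = $37,797.34602 + $79 = $37,876.34602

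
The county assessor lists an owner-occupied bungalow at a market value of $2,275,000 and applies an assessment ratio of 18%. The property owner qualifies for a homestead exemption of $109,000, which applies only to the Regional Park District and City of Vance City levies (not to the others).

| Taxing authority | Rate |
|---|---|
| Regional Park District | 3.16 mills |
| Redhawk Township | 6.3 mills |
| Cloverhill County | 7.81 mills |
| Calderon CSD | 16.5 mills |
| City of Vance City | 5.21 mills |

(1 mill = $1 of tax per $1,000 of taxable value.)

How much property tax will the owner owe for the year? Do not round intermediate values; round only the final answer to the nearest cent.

Assessed value = $2,275,000 × 0.18 = $409,500
Regional Park District: ($409,500 − $109,000) × 0.00316 = $300,500 × 0.00316 = $949.58
Redhawk Township: $409,500 × 0.0063 = $2,579.85
Cloverhill County: $409,500 × 0.00781 = $3,198.195
Calderon CSD: $409,500 × 0.0165 = $6,756.75
City of Vance City: ($409,500 − $109,000) × 0.00521 = $300,500 × 0.00521 = $1,565.605
Total = $15,049.98

$15,049.98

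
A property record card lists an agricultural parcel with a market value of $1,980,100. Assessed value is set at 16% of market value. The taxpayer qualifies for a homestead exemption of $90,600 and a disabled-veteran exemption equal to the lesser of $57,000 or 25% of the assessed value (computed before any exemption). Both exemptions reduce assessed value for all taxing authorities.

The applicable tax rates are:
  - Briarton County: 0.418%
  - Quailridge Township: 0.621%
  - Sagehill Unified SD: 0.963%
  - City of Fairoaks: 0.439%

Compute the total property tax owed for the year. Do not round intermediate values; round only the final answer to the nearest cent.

$4,130.56

Assessed value = $1,980,100 × 0.16 = $316,816
Disabled-veteran exemption = min($57,000, 25% × $316,816) = min($57,000, $79,204) = $57,000 (dollar cap binds)
Taxable value = $316,816 − $90,600 − $57,000 = $169,216
Briarton County: $169,216 × 0.00418 = $707.32288
Quailridge Township: $169,216 × 0.00621 = $1,050.83136
Sagehill Unified SD: $169,216 × 0.00963 = $1,629.55008
City of Fairoaks: $169,216 × 0.00439 = $742.85824
Total = $4,130.56256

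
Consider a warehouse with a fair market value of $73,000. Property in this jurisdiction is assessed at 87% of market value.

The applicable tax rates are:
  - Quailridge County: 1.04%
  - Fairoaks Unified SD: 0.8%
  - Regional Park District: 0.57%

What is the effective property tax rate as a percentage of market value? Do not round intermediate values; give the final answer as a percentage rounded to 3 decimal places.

2.097%

Assessed value = $73,000 × 0.87 = $63,510
Quailridge County: $63,510 × 0.0104 = $660.504
Fairoaks Unified SD: $63,510 × 0.008 = $508.08
Regional Park District: $63,510 × 0.0057 = $362.007
Total tax = $1,530.591
Effective rate = $1,530.591 ÷ $73,000 = 2.097% of market value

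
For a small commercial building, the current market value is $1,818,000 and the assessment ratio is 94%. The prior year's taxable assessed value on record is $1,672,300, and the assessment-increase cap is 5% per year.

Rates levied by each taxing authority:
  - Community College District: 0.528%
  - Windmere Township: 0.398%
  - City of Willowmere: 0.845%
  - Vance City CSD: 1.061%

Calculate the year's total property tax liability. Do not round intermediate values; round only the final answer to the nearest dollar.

Uncapped assessed value = $1,818,000 × 0.94 = $1,708,920
Cap limit = $1,672,300 × 1.05 = $1,755,915
Taxable assessed value = min($1,708,920, $1,755,915) = $1,708,920 (cap does not bind)
Community College District: $1,708,920 × 0.00528 = $9,023.0976
Windmere Township: $1,708,920 × 0.00398 = $6,801.5016
City of Willowmere: $1,708,920 × 0.00845 = $14,440.374
Vance City CSD: $1,708,920 × 0.01061 = $18,131.6412
Total = $48,396.6144

$48,397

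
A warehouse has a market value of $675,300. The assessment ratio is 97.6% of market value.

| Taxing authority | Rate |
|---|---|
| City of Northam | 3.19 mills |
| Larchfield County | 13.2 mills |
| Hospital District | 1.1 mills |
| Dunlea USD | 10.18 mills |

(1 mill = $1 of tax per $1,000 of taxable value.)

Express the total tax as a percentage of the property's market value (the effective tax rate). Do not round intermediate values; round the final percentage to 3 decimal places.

2.701%

Assessed value = $675,300 × 0.976 = $659,092.8
City of Northam: $659,092.8 × 0.00319 = $2,102.506032
Larchfield County: $659,092.8 × 0.0132 = $8,700.02496
Hospital District: $659,092.8 × 0.0011 = $725.00208
Dunlea USD: $659,092.8 × 0.01018 = $6,709.564704
Total tax = $18,237.097776
Effective rate = $18,237.097776 ÷ $675,300 = 2.701% of market value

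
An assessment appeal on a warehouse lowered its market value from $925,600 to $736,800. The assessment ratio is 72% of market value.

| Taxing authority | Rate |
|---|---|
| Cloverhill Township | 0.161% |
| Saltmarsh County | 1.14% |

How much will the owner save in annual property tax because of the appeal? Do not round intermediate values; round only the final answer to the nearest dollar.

$1,769

Old assessed value = $925,600 × 0.72 = $666,432
New assessed value = $736,800 × 0.72 = $530,496
Combined rate = 0.00161 + 0.0114 = 0.01301
Old tax = $666,432 × 0.01301 = $8,670.28032
New tax = $530,496 × 0.01301 = $6,901.75296
Reduction = $8,670.28032 − $6,901.75296 = $1,768.52736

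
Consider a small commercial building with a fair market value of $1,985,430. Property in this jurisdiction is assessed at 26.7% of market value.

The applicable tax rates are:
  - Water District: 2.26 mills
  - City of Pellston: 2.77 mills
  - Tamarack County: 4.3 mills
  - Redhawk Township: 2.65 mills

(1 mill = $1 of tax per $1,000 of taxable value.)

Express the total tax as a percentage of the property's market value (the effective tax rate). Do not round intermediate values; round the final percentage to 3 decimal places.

Assessed value = $1,985,430 × 0.267 = $530,109.81
Water District: $530,109.81 × 0.00226 = $1,198.0481706
City of Pellston: $530,109.81 × 0.00277 = $1,468.4041737
Tamarack County: $530,109.81 × 0.0043 = $2,279.472183
Redhawk Township: $530,109.81 × 0.00265 = $1,404.7909965
Total tax = $6,350.7155238
Effective rate = $6,350.7155238 ÷ $1,985,430 = 0.320% of market value

0.320%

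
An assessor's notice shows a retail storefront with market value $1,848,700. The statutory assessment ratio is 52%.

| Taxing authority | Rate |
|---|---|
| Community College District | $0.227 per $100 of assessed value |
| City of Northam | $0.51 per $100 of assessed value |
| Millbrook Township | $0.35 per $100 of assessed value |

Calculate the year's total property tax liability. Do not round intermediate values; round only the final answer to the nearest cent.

$10,449.59

Assessed value = $1,848,700 × 0.52 = $961,324
Community College District: $961,324 × 0.00227 = $2,182.20548
City of Northam: $961,324 × 0.0051 = $4,902.7524
Millbrook Township: $961,324 × 0.0035 = $3,364.634
Total = $2,182.20548 + $4,902.7524 + $3,364.634 = $10,449.59188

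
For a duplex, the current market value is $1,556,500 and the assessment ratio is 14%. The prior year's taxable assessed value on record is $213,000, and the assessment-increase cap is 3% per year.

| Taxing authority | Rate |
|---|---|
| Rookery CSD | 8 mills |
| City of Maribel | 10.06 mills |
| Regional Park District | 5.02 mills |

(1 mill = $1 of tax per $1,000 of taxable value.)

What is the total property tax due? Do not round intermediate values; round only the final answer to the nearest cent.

$5,029.36

Uncapped assessed value = $1,556,500 × 0.14 = $217,910
Cap limit = $213,000 × 1.03 = $219,390
Taxable assessed value = min($217,910, $219,390) = $217,910 (cap does not bind)
Rookery CSD: $217,910 × 0.008 = $1,743.28
City of Maribel: $217,910 × 0.01006 = $2,192.1746
Regional Park District: $217,910 × 0.00502 = $1,093.9082
Total = $5,029.3628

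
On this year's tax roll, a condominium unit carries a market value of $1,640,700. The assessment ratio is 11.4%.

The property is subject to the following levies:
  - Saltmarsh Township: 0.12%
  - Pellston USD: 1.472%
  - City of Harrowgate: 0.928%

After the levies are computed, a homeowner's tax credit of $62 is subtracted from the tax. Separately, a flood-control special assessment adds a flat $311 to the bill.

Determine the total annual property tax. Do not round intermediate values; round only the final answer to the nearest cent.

$4,962.40

Assessed value = $1,640,700 × 0.114 = $187,039.8
Saltmarsh Township: $187,039.8 × 0.0012 = $224.44776
Pellston USD: $187,039.8 × 0.01472 = $2,753.225856
City of Harrowgate: $187,039.8 × 0.00928 = $1,735.729344
Levies subtotal = $4,713.40296
After credit = $4,713.40296 − $62 = $4,651.40296
Total = $4,651.40296 + $311 = $4,962.40296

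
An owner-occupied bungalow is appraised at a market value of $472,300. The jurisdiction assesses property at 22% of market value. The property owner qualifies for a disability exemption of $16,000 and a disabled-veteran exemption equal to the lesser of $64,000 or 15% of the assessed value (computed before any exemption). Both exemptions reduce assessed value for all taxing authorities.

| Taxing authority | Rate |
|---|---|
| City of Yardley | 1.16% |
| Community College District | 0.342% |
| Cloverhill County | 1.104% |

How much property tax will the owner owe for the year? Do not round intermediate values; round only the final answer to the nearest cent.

Assessed value = $472,300 × 0.22 = $103,906
Disabled-veteran exemption = min($64,000, 15% × $103,906) = min($64,000, $15,585.9) = $15,585.9 (percentage binds)
Taxable value = $103,906 − $16,000 − $15,585.9 = $72,320.1
City of Yardley: $72,320.1 × 0.0116 = $838.91316
Community College District: $72,320.1 × 0.00342 = $247.334742
Cloverhill County: $72,320.1 × 0.01104 = $798.413904
Total = $1,884.661806

$1,884.66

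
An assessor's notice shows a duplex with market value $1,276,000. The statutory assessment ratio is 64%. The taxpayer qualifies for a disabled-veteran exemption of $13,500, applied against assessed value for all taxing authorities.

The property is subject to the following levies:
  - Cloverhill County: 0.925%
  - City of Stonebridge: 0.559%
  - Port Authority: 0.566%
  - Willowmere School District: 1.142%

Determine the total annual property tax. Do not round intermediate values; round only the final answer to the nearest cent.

$25,636.23

Assessed value = $1,276,000 × 0.64 = $816,640
Taxable value = $816,640 − $13,500 = $803,140
Cloverhill County: $803,140 × 0.00925 = $7,429.045
City of Stonebridge: $803,140 × 0.00559 = $4,489.5526
Port Authority: $803,140 × 0.00566 = $4,545.7724
Willowmere School District: $803,140 × 0.01142 = $9,171.8588
Total = $7,429.045 + $4,489.5526 + $4,545.7724 + $9,171.8588 = $25,636.2288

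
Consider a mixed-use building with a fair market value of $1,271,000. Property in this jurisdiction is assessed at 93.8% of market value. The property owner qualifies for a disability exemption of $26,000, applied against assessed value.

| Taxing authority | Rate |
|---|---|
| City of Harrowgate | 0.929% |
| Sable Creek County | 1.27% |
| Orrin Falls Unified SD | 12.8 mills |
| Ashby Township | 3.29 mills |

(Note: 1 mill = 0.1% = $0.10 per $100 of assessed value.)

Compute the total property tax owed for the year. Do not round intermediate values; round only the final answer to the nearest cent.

$44,408.82

Assessed value = $1,271,000 × 0.938 = $1,192,198
Taxable value = $1,192,198 − $26,000 = $1,166,198
City of Harrowgate: $1,166,198 × 0.00929 = $10,833.97942
Sable Creek County: $1,166,198 × 0.0127 = $14,810.7146
Orrin Falls Unified SD: $1,166,198 × 0.0128 = $14,927.3344
Ashby Township: $1,166,198 × 0.00329 = $3,836.79142
Total = $44,408.81984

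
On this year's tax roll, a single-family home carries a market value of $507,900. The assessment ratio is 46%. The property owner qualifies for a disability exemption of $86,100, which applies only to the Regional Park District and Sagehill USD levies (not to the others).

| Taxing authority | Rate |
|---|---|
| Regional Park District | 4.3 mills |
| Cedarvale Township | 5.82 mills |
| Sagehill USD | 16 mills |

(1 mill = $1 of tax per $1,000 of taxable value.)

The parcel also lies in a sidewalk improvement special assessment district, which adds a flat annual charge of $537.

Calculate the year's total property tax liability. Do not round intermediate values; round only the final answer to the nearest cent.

Assessed value = $507,900 × 0.46 = $233,634
Regional Park District: ($233,634 − $86,100) × 0.0043 = $147,534 × 0.0043 = $634.3962
Cedarvale Township: $233,634 × 0.00582 = $1,359.74988
Sagehill USD: ($233,634 − $86,100) × 0.016 = $147,534 × 0.016 = $2,360.544
Levies subtotal = $4,354.69008
Total = $4,354.69008 + $537 = $4,891.69008

$4,891.69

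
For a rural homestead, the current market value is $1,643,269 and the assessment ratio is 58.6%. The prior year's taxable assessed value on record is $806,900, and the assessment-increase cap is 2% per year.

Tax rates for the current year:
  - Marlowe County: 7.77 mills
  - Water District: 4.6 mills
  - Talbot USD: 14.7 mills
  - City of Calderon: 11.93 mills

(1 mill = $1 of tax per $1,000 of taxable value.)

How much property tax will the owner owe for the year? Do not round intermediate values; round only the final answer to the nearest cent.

Uncapped assessed value = $1,643,269 × 0.586 = $962,955.634
Cap limit = $806,900 × 1.02 = $823,038
Taxable assessed value = min($962,955.634, $823,038) = $823,038 (cap binds)
Marlowe County: $823,038 × 0.00777 = $6,395.00526
Water District: $823,038 × 0.0046 = $3,785.9748
Talbot USD: $823,038 × 0.0147 = $12,098.6586
City of Calderon: $823,038 × 0.01193 = $9,818.84334
Total = $32,098.482

$32,098.48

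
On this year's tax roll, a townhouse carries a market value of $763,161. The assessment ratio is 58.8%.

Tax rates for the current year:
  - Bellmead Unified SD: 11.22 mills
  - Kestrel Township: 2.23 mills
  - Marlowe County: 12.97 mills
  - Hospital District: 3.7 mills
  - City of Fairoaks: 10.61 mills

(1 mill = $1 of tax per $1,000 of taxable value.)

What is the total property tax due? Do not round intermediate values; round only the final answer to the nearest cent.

$18,277.13

Assessed value = $763,161 × 0.588 = $448,738.668
Bellmead Unified SD: $448,738.668 × 0.01122 = $5,034.84785496
Kestrel Township: $448,738.668 × 0.00223 = $1,000.68722964
Marlowe County: $448,738.668 × 0.01297 = $5,820.14052396
Hospital District: $448,738.668 × 0.0037 = $1,660.3330716
City of Fairoaks: $448,738.668 × 0.01061 = $4,761.11726748
Total = $5,034.84785496 + $1,000.68722964 + $5,820.14052396 + $1,660.3330716 + $4,761.11726748 = $18,277.12594764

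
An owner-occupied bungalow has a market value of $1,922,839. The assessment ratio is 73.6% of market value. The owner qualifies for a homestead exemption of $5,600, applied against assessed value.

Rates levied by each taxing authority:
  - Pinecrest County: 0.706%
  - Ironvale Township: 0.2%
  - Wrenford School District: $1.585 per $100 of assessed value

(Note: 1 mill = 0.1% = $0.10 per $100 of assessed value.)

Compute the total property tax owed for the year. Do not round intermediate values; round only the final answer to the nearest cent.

$35,113.37

Assessed value = $1,922,839 × 0.736 = $1,415,209.504
Taxable value = $1,415,209.504 − $5,600 = $1,409,609.504
Pinecrest County: $1,409,609.504 × 0.00706 = $9,951.84309824
Ironvale Township: $1,409,609.504 × 0.002 = $2,819.219008
Wrenford School District: $1,409,609.504 × 0.01585 = $22,342.3106384
Total = $35,113.37274464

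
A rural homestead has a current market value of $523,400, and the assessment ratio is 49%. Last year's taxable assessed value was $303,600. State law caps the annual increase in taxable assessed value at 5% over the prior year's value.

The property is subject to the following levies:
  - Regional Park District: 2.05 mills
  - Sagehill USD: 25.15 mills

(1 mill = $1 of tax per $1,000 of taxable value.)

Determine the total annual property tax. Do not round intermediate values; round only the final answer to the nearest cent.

Uncapped assessed value = $523,400 × 0.49 = $256,466
Cap limit = $303,600 × 1.05 = $318,780
Taxable assessed value = min($256,466, $318,780) = $256,466 (cap does not bind)
Regional Park District: $256,466 × 0.00205 = $525.7553
Sagehill USD: $256,466 × 0.02515 = $6,450.1199
Total = $6,975.8752

$6,975.88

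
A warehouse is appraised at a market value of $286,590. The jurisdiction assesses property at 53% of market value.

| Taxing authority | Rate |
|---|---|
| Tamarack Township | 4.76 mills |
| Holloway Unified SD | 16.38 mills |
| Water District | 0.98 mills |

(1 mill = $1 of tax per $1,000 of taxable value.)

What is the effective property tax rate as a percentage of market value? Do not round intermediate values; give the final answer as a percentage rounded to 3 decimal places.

Assessed value = $286,590 × 0.53 = $151,892.7
Tamarack Township: $151,892.7 × 0.00476 = $723.009252
Holloway Unified SD: $151,892.7 × 0.01638 = $2,488.002426
Water District: $151,892.7 × 0.00098 = $148.854846
Total tax = $3,359.866524
Effective rate = $3,359.866524 ÷ $286,590 = 1.172% of market value

1.172%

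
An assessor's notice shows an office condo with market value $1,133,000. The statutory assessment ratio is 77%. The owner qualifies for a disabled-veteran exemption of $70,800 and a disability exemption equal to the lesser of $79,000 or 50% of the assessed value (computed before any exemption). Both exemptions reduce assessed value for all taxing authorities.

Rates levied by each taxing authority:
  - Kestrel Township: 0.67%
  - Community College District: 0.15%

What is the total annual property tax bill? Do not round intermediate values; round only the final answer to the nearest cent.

Assessed value = $1,133,000 × 0.77 = $872,410
Disability exemption = min($79,000, 50% × $872,410) = min($79,000, $436,205) = $79,000 (dollar cap binds)
Taxable value = $872,410 − $70,800 − $79,000 = $722,610
Kestrel Township: $722,610 × 0.0067 = $4,841.487
Community College District: $722,610 × 0.0015 = $1,083.915
Total = $5,925.402

$5,925.40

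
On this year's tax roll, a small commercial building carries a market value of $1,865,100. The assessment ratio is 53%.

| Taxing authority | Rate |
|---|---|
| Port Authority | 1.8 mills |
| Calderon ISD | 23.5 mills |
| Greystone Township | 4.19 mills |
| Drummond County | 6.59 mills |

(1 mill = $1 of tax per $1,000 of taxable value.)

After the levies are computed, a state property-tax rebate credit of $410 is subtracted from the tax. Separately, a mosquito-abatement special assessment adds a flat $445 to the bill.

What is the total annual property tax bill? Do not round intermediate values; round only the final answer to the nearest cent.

$35,700.19

Assessed value = $1,865,100 × 0.53 = $988,503
Port Authority: $988,503 × 0.0018 = $1,779.3054
Calderon ISD: $988,503 × 0.0235 = $23,229.8205
Greystone Township: $988,503 × 0.00419 = $4,141.82757
Drummond County: $988,503 × 0.00659 = $6,514.23477
Levies subtotal = $35,665.18824
After credit = $35,665.18824 − $410 = $35,255.18824
Total = $35,255.18824 + $445 = $35,700.18824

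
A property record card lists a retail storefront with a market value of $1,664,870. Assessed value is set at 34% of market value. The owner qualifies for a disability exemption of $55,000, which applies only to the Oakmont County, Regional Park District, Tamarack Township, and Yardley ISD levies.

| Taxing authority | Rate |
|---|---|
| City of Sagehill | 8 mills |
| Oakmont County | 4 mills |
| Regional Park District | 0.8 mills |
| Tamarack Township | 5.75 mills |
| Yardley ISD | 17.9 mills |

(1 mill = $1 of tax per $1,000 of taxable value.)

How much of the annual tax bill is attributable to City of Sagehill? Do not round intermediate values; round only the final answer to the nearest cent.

$4,528.45

Assessed value = $1,664,870 × 0.34 = $566,055.8
City of Sagehill taxable value = $566,055.8 (exemption does not apply)
City of Sagehill levy = $566,055.8 × 0.008 = $4,528.4464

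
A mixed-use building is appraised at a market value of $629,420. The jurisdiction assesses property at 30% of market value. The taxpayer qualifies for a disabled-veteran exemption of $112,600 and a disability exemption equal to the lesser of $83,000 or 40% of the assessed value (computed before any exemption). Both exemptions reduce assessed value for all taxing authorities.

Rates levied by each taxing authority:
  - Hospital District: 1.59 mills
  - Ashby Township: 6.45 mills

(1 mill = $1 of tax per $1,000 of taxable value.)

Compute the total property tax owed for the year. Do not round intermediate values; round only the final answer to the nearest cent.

$5.59

Assessed value = $629,420 × 0.3 = $188,826
Disability exemption = min($83,000, 40% × $188,826) = min($83,000, $75,530.4) = $75,530.4 (percentage binds)
Taxable value = $188,826 − $112,600 − $75,530.4 = $695.6
Hospital District: $695.6 × 0.00159 = $1.106004
Ashby Township: $695.6 × 0.00645 = $4.48662
Total = $5.592624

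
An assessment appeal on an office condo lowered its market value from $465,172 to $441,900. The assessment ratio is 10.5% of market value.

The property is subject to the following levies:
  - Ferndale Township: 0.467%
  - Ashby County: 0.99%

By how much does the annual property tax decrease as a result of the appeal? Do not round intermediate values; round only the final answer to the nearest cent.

Old assessed value = $465,172 × 0.105 = $48,843.06
New assessed value = $441,900 × 0.105 = $46,399.5
Combined rate = 0.00467 + 0.0099 = 0.01457
Old tax = $48,843.06 × 0.01457 = $711.6433842
New tax = $46,399.5 × 0.01457 = $676.040715
Reduction = $711.6433842 − $676.040715 = $35.6026692

$35.60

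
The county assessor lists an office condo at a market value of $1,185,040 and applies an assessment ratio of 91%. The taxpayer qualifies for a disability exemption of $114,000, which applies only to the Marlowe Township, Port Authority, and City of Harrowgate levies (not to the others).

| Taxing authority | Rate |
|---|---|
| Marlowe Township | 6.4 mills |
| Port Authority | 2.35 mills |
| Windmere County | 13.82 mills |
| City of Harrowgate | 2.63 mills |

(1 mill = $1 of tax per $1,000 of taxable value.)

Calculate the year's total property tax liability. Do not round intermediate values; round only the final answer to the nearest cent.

Assessed value = $1,185,040 × 0.91 = $1,078,386.4
Marlowe Township: ($1,078,386.4 − $114,000) × 0.0064 = $964,386.4 × 0.0064 = $6,172.07296
Port Authority: ($1,078,386.4 − $114,000) × 0.00235 = $964,386.4 × 0.00235 = $2,266.30804
Windmere County: $1,078,386.4 × 0.01382 = $14,903.300048
City of Harrowgate: ($1,078,386.4 − $114,000) × 0.00263 = $964,386.4 × 0.00263 = $2,536.336232
Total = $25,878.01728

$25,878.02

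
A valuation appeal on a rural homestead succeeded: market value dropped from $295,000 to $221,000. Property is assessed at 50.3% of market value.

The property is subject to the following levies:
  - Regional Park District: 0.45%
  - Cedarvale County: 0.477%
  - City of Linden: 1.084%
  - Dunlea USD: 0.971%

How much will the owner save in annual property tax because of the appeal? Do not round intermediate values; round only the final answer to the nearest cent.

Old assessed value = $295,000 × 0.503 = $148,385
New assessed value = $221,000 × 0.503 = $111,163
Combined rate = 0.0045 + 0.00477 + 0.01084 + 0.00971 = 0.02982
Old tax = $148,385 × 0.02982 = $4,424.8407
New tax = $111,163 × 0.02982 = $3,314.88066
Reduction = $4,424.8407 − $3,314.88066 = $1,109.96004

$1,109.96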